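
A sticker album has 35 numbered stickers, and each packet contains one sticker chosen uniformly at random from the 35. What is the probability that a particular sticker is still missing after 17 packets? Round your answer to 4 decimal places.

0.6109

Each packet misses the fixed sticker with probability (35-1)/35 = 34/35, independently.
P(still missing after 17) = (34/35)^17 = 0.61092.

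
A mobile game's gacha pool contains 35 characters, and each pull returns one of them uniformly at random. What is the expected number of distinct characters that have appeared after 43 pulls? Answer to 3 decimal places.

24.937

For each character, P(seen in 43 pulls) = 1 - (34/35)^43 = 0.7125.
By linearity of expectation, E[distinct seen] = 35·(1 - (34/35)^43) = 24.9368.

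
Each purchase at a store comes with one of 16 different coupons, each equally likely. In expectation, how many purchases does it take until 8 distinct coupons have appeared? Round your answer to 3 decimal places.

10.606

Going from k to k+1 distinct takes a geometric number of purchases with mean 16/(16-k).
Sum over k = 0,...,7: E = 16/16 + 16/15 + 16/14 + ... + 16/10 + 16/9 = 10.6059.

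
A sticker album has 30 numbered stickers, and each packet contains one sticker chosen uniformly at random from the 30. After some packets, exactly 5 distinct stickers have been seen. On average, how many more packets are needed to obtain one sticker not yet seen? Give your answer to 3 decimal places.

1.200

Each packet yields a new sticker with probability (30-5)/30 = 25/30, so the wait is geometric with mean 30/25.
E = 30/25 = 1.2000.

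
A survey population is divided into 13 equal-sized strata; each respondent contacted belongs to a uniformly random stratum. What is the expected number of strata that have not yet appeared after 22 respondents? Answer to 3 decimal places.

For each stratum, P(unseen after 22) = (12/13)^22 = 0.1719.
By linearity of expectation, E[unseen] = 13·(12/13)^22 = 2.2345.

2.234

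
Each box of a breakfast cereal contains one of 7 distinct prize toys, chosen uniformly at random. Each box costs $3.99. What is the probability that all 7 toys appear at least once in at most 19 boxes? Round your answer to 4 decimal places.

0.6601

By inclusion–exclusion over which toys are missing,
P(all seen) = Σ_{j=0}^{7} (-1)^j C(7,j)((7-j)/7)^19
= 1.00000 - 0.37420 + 0.03514 - 0.00084 + 0.00000 - 0.00000 + 0.00000 - 0.00000
= 0.66009.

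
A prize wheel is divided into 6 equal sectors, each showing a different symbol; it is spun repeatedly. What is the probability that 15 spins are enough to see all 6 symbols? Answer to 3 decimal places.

Let A_i be the event that symbol i is missing after 15 spins. By inclusion–exclusion on the A_i,
P(all seen) = Σ_{j=0}^{6} (-1)^j C(6,j)((6-j)/6)^15
= 1.0000 - 0.3894 + 0.0343 - 0.0006 + 0.0000 - 0.0000 + 0.0000
= 0.6442.

0.644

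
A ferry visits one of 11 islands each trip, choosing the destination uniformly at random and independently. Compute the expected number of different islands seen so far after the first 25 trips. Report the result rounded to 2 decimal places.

9.98

For each island, P(seen in 25 trips) = 1 - (10/11)^25 = 0.908.
By linearity of expectation, E[distinct seen] = 11·(1 - (10/11)^25) = 9.985.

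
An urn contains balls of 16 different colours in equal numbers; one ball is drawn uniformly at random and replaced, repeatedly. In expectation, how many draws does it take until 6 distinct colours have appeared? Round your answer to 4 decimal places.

With k distinct colours already seen, the next new one arrives after an expected 16/(16-k) draws.
Sum over k = 0,...,5: E = 16/16 + 16/15 + 16/14 + 16/13 + 16/12 + 16/11 = 7.22817.

7.2282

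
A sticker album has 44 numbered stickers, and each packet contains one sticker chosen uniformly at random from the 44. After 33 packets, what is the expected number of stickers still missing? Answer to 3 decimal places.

20.605

For each sticker, P(unseen after 33) = (43/44)^33 = 0.4683.
By linearity of expectation, E[unseen] = 44·(43/44)^33 = 20.6050.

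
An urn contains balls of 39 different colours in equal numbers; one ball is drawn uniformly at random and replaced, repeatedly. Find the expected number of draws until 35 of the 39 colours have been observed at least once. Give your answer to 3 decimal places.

Going from k to k+1 distinct takes a geometric number of draws with mean 39/(39-k).
Sum over k = 0,...,34: E = 39/39 + 39/38 + 39/37 + ... + 39/6 + 39/5 = 84.6382.

84.638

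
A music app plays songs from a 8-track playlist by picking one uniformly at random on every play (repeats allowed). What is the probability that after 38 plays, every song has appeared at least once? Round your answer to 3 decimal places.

0.950

By inclusion–exclusion over which songs are missing,
P(all seen) = Σ_{j=0}^{8} (-1)^j C(8,j)((8-j)/8)^38
= 1.0000 - 0.0500 + 0.0005 - 0.0000 + 0.0000 - 0.0000 + 0.0000 - 0.0000 + 0.0000
= 0.9505.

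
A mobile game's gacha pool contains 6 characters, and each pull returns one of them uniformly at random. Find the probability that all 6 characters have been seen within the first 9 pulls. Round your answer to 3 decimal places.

Let A_i be the event that character i is missing after 9 pulls. By inclusion–exclusion on the A_i,
P(all seen) = Σ_{j=0}^{6} (-1)^j C(6,j)((6-j)/6)^9
= 1.0000 - 1.1628 + 0.3902 - 0.0391 + 0.0008 - 0.0000 + 0.0000
= 0.1890.

0.189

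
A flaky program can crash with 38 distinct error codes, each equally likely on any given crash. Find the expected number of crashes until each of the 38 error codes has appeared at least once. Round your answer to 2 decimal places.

160.66

Split into phases: going from k distinct to k+1 distinct takes on average 38/(38-k) crashes.
E[T] = 38/38 + 38/37 + 38/36 + ... + 38/2 + 38/1 = 38·H_{38}.
H_{38} = 4.228, so E[T] = 160.660.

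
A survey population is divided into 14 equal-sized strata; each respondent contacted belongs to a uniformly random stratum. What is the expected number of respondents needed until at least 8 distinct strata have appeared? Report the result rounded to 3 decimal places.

With k distinct strata already seen, the next new one arrives after an expected 14/(14-k) respondents.
Sum over k = 0,...,7: E = 14/14 + 14/13 + 14/12 + ... + 14/8 + 14/7 = 11.2219.

11.222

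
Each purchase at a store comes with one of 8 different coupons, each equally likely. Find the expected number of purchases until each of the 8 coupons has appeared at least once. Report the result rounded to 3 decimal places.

21.743

After k distinct coupons have appeared, the next purchase gives a new one with probability (8-k)/8, so the expected wait for the (k+1)-th is 8/(8-k).
E[T] = 8/8 + 8/7 + 8/6 + ... + 8/2 + 8/1 = 8·H_{8}.
H_{8} = 2.7179, so E[T] = 21.7429.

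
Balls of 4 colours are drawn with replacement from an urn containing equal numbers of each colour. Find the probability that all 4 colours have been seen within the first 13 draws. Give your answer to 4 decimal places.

By inclusion–exclusion over which colours are missing,
P(all seen) = Σ_{j=0}^{4} (-1)^j C(4,j)((4-j)/4)^13
= 1.00000 - 0.09503 + 0.00073 - 0.00000 + 0.00000
= 0.90570.

0.9057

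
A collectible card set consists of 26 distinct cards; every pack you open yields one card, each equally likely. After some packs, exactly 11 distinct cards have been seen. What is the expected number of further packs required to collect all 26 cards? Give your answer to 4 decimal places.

86.2740

With k distinct cards already seen, the next new one takes an expected 26/(26-k) packs.
Sum over k = 11,...,25: E = 26/15 + 26/14 + 26/13 + ... + 26/2 + 26/1 = 86.27395.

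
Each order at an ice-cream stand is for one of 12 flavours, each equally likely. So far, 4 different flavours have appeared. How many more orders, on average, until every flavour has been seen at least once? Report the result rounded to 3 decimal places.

32.614

From k distinct to k+1 distinct takes on average 12/(12-k) orders.
Sum over k = 4,...,11: E = 12/8 + 12/7 + 12/6 + ... + 12/2 + 12/1 = 32.6143.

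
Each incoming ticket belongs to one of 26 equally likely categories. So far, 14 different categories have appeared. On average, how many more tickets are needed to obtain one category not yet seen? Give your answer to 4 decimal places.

2.1667

The number of tickets until the next new category is geometric with success probability 12/26, so its mean is 26/12.
E = 26/12 = 2.16667.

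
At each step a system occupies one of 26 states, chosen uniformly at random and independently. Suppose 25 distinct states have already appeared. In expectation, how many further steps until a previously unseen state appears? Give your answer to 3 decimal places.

26.000

Each step yields a new state with probability (26-25)/26 = 1/26, so the wait is geometric with mean 26/1.
E = 26/1 = 26.0000.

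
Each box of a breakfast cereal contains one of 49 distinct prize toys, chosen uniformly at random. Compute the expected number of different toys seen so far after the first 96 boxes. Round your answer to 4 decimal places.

For each toy, P(seen in 96 boxes) = 1 - (48/49)^96 = 0.86186.
By linearity of expectation, E[distinct seen] = 49·(1 - (48/49)^96) = 42.23090.

42.2309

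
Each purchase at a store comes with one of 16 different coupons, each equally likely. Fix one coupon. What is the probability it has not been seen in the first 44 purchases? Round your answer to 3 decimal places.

0.058

Each purchase misses the fixed coupon with probability (16-1)/16 = 15/16, independently.
P(still missing after 44) = (15/16)^44 = 0.0584.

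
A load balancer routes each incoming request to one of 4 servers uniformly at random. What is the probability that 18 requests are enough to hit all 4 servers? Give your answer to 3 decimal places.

0.977

Let A_i be the event that server i is missing after 18 requests. By inclusion–exclusion on the A_i,
P(all seen) = Σ_{j=0}^{4} (-1)^j C(4,j)((4-j)/4)^18
= 1.0000 - 0.0226 + 0.0000 - 0.0000 + 0.0000
= 0.9775.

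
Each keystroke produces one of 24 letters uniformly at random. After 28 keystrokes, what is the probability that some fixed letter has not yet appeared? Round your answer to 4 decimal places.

On each keystroke the fixed letter fails to appear with probability 23/24.
P(still missing after 28) = (23/24)^28 = 0.30371.

0.3037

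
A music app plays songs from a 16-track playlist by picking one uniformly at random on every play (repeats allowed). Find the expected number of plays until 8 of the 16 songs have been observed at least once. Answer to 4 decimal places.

10.6059

With k distinct songs already seen, the next new one arrives after an expected 16/(16-k) plays.
Sum over k = 0,...,7: E = 16/16 + 16/15 + 16/14 + ... + 16/10 + 16/9 = 10.60595.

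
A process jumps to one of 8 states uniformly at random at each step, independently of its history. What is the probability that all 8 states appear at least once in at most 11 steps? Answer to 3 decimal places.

0.056

By inclusion–exclusion over which states are missing,
P(all seen) = Σ_{j=0}^{8} (-1)^j C(8,j)((8-j)/8)^11
= 1.0000 - 1.8415 + 1.1826 - 0.3183 + 0.0342 - 0.0012 + 0.0000 - 0.0000 + 0.0000
= 0.0558.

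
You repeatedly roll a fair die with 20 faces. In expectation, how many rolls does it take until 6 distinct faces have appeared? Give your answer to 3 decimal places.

With k distinct faces already seen, the next new one arrives after an expected 20/(20-k) rolls.
Sum over k = 0,...,5: E = 20/20 + 20/19 + 20/18 + 20/17 + 20/16 + 20/15 = 6.9235.

6.924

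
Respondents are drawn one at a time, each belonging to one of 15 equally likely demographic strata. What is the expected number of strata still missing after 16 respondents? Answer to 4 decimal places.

4.9737

For each stratum, P(unseen after 16) = (14/15)^16 = 0.33158.
By linearity of expectation, E[unseen] = 15·(14/15)^16 = 4.97370.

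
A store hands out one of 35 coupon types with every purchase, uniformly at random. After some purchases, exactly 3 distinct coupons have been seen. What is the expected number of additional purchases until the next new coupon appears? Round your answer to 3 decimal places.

The number of purchases until the next new coupon is geometric with success probability 32/35, so its mean is 35/32.
E = 35/32 = 1.0938.

1.094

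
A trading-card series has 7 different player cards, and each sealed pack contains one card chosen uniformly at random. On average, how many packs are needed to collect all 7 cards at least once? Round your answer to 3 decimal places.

18.150

The wait to go from k to k+1 distinct cards is geometric with mean 7/(7-k).
E[T] = 7/7 + 7/6 + 7/5 + ... + 7/2 + 7/1 = 7·H_{7}.
H_{7} = 2.5929, so E[T] = 18.1500.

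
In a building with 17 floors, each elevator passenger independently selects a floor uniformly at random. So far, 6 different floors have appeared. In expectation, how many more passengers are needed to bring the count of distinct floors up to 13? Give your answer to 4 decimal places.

From k distinct to k+1 distinct takes on average 17/(17-k) passengers.
Sum over k = 6,...,12: E = 17/11 + 17/10 + 17/9 + ... + 17/6 + 17/5 = 15.92125.

15.9212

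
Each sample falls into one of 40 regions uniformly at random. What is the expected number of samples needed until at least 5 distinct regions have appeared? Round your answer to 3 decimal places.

5.270

With k distinct regions already seen, the next new one arrives after an expected 40/(40-k) samples.
Sum over k = 0,...,4: E = 40/40 + 40/39 + 40/38 + 40/37 + 40/36 = 5.2705.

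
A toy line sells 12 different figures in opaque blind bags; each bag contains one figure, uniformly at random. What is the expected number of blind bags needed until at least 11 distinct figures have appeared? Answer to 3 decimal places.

With k distinct figures already seen, the next new one arrives after an expected 12/(12-k) blind bags.
Sum over k = 0,...,10: E = 12/12 + 12/11 + 12/10 + ... + 12/3 + 12/2 = 25.2385.

25.239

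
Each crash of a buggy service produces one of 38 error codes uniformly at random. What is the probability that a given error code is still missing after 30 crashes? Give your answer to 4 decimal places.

On each crash the fixed error code fails to appear with probability 37/38.
P(still missing after 30) = (37/38)^30 = 0.44931.

0.4493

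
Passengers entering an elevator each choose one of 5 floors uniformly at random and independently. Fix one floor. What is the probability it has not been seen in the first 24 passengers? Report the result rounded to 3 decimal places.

0.005

Each passenger misses the fixed floor with probability (5-1)/5 = 4/5, independently.
P(still missing after 24) = (4/5)^24 = 0.0047.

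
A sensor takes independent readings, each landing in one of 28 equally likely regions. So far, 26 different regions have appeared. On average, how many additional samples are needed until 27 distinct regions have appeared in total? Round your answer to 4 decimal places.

14.0000

The wait to go from k to k+1 distinct regions is geometric with mean 28/(28-k).
Only the k = 26 term is needed: E = 28/2 = 14.00000.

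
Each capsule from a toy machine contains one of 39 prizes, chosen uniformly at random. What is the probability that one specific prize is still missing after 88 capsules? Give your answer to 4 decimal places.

Each capsule misses the fixed prize with probability (39-1)/39 = 38/39, independently.
P(still missing after 88) = (38/39)^88 = 0.10169.

0.1017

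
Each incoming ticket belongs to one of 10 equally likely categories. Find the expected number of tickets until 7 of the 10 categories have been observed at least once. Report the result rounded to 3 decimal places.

10.956

Going from k to k+1 distinct takes a geometric number of tickets with mean 10/(10-k).
Sum over k = 0,...,6: E = 10/10 + 10/9 + 10/8 + ... + 10/5 + 10/4 = 10.9563.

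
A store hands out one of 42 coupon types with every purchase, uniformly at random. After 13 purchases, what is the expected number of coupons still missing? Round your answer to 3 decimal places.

For each coupon, P(unseen after 13) = (41/42)^13 = 0.7311.
By linearity of expectation, E[unseen] = 42·(41/42)^13 = 30.7043.

30.704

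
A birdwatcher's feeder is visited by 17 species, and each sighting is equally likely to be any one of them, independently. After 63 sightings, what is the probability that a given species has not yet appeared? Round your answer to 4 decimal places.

0.0219

Each sighting misses the fixed species with probability (17-1)/17 = 16/17, independently.
P(still missing after 63) = (16/17)^63 = 0.02194.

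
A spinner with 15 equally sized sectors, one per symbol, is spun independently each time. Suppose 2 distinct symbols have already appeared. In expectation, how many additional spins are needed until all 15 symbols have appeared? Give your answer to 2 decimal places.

The wait to go from k to k+1 distinct symbols is geometric with mean 15/(15-k).
Sum over k = 2,...,14: E = 15/13 + 15/12 + 15/11 + ... + 15/2 + 15/1 = 47.702.

47.70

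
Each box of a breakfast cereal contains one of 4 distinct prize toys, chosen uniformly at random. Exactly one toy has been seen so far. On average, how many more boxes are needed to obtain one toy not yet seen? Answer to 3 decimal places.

1.333

Each box yields a new toy with probability (4-1)/4 = 3/4, so the wait is geometric with mean 4/3.
E = 4/3 = 1.3333.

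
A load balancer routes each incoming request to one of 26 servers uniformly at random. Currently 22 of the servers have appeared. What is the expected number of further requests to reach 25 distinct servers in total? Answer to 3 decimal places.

From k distinct to k+1 distinct takes on average 26/(26-k) requests.
Sum over k = 22,...,24: E = 26/4 + 26/3 + 26/2 = 28.1667.

28.167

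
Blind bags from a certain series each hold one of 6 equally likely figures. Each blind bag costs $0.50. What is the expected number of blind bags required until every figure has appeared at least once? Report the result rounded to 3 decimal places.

14.700

The wait to go from k to k+1 distinct figures is geometric with mean 6/(6-k).
E[T] = 6/6 + 6/5 + 6/4 + 6/3 + 6/2 + 6/1 = 6·H_{6}.
H_{6} = 2.4500, so E[T] = 14.7000.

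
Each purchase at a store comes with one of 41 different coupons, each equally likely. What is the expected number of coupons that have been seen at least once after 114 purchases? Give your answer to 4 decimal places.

38.5438

For each coupon, P(seen in 114 purchases) = 1 - (40/41)^114 = 0.94009.
By linearity of expectation, E[distinct seen] = 41·(1 - (40/41)^114) = 38.54380.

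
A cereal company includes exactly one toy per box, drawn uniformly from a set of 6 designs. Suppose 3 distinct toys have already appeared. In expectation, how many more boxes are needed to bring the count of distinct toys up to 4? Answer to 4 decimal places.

The wait to go from k to k+1 distinct toys is geometric with mean 6/(6-k).
Only the k = 3 term is needed: E = 6/3 = 2.00000.

2.0000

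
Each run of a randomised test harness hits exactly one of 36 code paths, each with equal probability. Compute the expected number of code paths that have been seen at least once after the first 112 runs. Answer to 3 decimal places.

For each code path, P(seen in 112 runs) = 1 - (35/36)^112 = 0.9574.
By linearity of expectation, E[distinct seen] = 36·(1 - (35/36)^112) = 34.4652.

34.465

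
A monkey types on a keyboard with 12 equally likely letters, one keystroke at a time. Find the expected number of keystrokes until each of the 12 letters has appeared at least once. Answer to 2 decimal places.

After k distinct letters have appeared, the next keystroke gives a new one with probability (12-k)/12, so the expected wait for the (k+1)-th is 12/(12-k).
E[T] = 12/12 + 12/11 + 12/10 + ... + 12/2 + 12/1 = 12·H_{12}.
H_{12} = 3.103, so E[T] = 37.239.

37.24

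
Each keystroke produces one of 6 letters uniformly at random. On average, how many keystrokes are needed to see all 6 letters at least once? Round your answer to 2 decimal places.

After k distinct letters have appeared, the next keystroke gives a new one with probability (6-k)/6, so the expected wait for the (k+1)-th is 6/(6-k).
E[T] = 6/6 + 6/5 + 6/4 + 6/3 + 6/2 + 6/1 = 6·H_{6}.
H_{6} = 2.450, so E[T] = 14.700.

14.70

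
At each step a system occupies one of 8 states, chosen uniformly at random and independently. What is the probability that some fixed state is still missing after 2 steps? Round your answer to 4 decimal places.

On each step the fixed state fails to appear with probability 7/8.
P(still missing after 2) = (7/8)^2 = 0.76563.

0.7656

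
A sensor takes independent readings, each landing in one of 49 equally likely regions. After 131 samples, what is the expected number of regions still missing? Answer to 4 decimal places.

For each region, P(unseen after 131) = (48/49)^131 = 0.06713.
By linearity of expectation, E[unseen] = 49·(48/49)^131 = 3.28936.

3.2894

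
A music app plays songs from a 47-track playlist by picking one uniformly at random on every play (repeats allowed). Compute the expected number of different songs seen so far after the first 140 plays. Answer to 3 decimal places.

44.685

For each song, P(seen in 140 plays) = 1 - (46/47)^140 = 0.9508.
By linearity of expectation, E[distinct seen] = 47·(1 - (46/47)^140) = 44.6853.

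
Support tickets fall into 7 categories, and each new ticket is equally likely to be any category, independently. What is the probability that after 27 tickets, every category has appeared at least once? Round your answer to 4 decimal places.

0.8933

Let A_i be the event that category i is missing after 27 tickets. By inclusion–exclusion on the A_i,
P(all seen) = Σ_{j=0}^{7} (-1)^j C(7,j)((7-j)/7)^27
= 1.00000 - 0.10903 + 0.00238 - 0.00001 + 0.00000 - 0.00000 + 0.00000 - 0.00000
= 0.89334.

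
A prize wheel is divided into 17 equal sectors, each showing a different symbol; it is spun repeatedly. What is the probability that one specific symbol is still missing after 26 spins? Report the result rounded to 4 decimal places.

On each spin the fixed symbol fails to appear with probability 16/17.
P(still missing after 26) = (16/17)^26 = 0.20675.

0.2068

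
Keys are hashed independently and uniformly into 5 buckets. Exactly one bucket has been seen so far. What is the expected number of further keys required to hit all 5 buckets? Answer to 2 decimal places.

With k distinct buckets already seen, the next new one takes an expected 5/(5-k) keys.
Sum over k = 1,...,4: E = 5/4 + 5/3 + 5/2 + 5/1 = 10.417.

10.42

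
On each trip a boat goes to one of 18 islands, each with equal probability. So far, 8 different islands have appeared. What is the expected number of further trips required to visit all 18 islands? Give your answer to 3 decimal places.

52.721

The wait to go from k to k+1 distinct islands is geometric with mean 18/(18-k).
Sum over k = 8,...,17: E = 18/10 + 18/9 + 18/8 + ... + 18/2 + 18/1 = 52.7214.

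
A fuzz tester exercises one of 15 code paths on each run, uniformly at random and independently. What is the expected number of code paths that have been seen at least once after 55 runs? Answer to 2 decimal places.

14.66

For each code path, P(seen in 55 runs) = 1 - (14/15)^55 = 0.978.
By linearity of expectation, E[distinct seen] = 15·(1 - (14/15)^55) = 14.663.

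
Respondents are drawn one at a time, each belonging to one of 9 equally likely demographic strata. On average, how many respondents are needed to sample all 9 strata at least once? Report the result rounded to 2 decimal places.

25.46

After k distinct strata have appeared, the next respondent gives a new one with probability (9-k)/9, so the expected wait for the (k+1)-th is 9/(9-k).
E[T] = 9/9 + 9/8 + 9/7 + ... + 9/2 + 9/1 = 9·H_{9}.
H_{9} = 2.829, so E[T] = 25.461.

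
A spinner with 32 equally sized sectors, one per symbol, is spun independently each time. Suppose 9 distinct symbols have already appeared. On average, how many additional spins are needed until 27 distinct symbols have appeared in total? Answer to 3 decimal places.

46.431

From k distinct to k+1 distinct takes on average 32/(32-k) spins.
Sum over k = 9,...,26: E = 32/23 + 32/22 + 32/21 + ... + 32/7 + 32/6 = 46.4307.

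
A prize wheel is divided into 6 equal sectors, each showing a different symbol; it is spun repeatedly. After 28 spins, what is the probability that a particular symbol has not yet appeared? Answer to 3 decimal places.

0.006

Each spin misses the fixed symbol with probability (6-1)/6 = 5/6, independently.
P(still missing after 28) = (5/6)^28 = 0.0061.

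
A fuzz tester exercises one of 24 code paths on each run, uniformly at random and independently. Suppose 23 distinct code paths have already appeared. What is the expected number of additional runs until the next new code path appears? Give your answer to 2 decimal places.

The number of runs until the next new code path is geometric with success probability 1/24, so its mean is 24/1.
E = 24/1 = 24.000.

24.00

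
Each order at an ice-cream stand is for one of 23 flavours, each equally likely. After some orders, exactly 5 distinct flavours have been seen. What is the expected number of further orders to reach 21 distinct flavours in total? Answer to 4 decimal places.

The wait to go from k to k+1 distinct flavours is geometric with mean 23/(23-k).
Sum over k = 5,...,20: E = 23/18 + 23/17 + 23/16 + ... + 23/4 + 23/3 = 45.88749.

45.8875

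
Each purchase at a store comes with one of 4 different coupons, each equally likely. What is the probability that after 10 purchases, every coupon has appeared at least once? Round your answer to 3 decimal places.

By inclusion–exclusion over which coupons are missing,
P(all seen) = Σ_{j=0}^{4} (-1)^j C(4,j)((4-j)/4)^10
= 1.0000 - 0.2253 + 0.0059 - 0.0000 + 0.0000
= 0.7806.

0.781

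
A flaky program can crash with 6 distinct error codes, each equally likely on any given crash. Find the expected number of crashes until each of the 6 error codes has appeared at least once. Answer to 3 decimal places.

14.700

Split into phases: going from k distinct to k+1 distinct takes on average 6/(6-k) crashes.
E[T] = 6/6 + 6/5 + 6/4 + 6/3 + 6/2 + 6/1 = 6·H_{6}.
H_{6} = 2.4500, so E[T] = 14.7000.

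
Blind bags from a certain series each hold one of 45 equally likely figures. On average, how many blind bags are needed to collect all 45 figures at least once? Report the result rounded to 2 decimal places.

197.77

The wait to go from k to k+1 distinct figures is geometric with mean 45/(45-k).
E[T] = 45/45 + 45/44 + 45/43 + ... + 45/2 + 45/1 = 45·H_{45}.
H_{45} = 4.395, so E[T] = 197.773.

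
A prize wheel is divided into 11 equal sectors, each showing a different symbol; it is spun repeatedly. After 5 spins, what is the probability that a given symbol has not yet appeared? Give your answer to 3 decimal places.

0.621

On each spin the fixed symbol fails to appear with probability 10/11.
P(still missing after 5) = (10/11)^5 = 0.6209.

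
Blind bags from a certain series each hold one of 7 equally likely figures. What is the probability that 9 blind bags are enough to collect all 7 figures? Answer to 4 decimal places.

0.0577

By inclusion–exclusion over which figures are missing,
P(all seen) = Σ_{j=0}^{7} (-1)^j C(7,j)((7-j)/7)^9
= 1.00000 - 1.74814 + 1.01641 - 0.22737 + 0.01707 - 0.00027 + 0.00000 - 0.00000
= 0.05770.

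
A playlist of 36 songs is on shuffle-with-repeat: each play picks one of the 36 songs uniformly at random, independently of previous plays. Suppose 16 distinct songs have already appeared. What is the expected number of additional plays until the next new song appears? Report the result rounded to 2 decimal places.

The number of plays until the next new song is geometric with success probability 20/36, so its mean is 36/20.
E = 36/20 = 1.800.

1.80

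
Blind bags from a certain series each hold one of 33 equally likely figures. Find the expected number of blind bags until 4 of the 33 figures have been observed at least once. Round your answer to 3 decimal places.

4.196

With k distinct figures already seen, the next new one arrives after an expected 33/(33-k) blind bags.
Sum over k = 0,...,3: E = 33/33 + 33/32 + 33/31 + 33/30 = 4.1958.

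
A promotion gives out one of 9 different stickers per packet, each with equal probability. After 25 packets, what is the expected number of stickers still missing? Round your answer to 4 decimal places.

For each sticker, P(unseen after 25) = (8/9)^25 = 0.05262.
By linearity of expectation, E[unseen] = 9·(8/9)^25 = 0.47362.

0.4736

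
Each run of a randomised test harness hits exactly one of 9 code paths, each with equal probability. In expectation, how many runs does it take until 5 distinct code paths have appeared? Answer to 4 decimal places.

6.7107

With k distinct code paths already seen, the next new one arrives after an expected 9/(9-k) runs.
Sum over k = 0,...,4: E = 9/9 + 9/8 + 9/7 + 9/6 + 9/5 = 6.71071.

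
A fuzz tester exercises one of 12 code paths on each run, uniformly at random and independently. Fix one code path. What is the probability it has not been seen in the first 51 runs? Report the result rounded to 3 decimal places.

Each run misses the fixed code path with probability (12-1)/12 = 11/12, independently.
P(still missing after 51) = (11/12)^51 = 0.0118.

0.012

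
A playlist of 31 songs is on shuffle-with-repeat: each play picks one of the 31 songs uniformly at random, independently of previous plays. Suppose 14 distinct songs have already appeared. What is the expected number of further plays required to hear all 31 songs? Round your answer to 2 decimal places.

106.63

From k distinct to k+1 distinct takes on average 31/(31-k) plays.
Sum over k = 14,...,30: E = 31/17 + 31/16 + 31/15 + ... + 31/2 + 31/1 = 106.626.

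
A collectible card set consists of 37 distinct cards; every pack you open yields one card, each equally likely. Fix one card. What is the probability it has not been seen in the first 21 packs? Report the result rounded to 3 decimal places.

0.562

On each pack the fixed card fails to appear with probability 36/37.
P(still missing after 21) = (36/37)^21 = 0.5625.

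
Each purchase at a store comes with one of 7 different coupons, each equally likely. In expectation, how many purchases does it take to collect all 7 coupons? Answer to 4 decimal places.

18.1500

After k distinct coupons have appeared, the next purchase gives a new one with probability (7-k)/7, so the expected wait for the (k+1)-th is 7/(7-k).
E[T] = 7/7 + 7/6 + 7/5 + ... + 7/2 + 7/1 = 7·H_{7}.
H_{7} = 2.59286, so E[T] = 18.15000.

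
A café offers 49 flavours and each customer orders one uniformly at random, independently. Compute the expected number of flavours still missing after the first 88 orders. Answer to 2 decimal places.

For each flavour, P(unseen after 88) = (48/49)^88 = 0.163.
By linearity of expectation, E[unseen] = 49·(48/49)^88 = 7.983.

7.98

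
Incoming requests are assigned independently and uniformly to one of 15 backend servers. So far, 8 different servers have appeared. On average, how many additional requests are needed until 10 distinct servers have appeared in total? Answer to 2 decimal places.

The wait to go from k to k+1 distinct servers is geometric with mean 15/(15-k).
Sum over k = 8,...,9: E = 15/7 + 15/6 = 4.643.

4.64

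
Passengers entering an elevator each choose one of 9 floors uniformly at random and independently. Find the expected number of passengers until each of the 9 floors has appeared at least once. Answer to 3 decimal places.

After k distinct floors have appeared, the next passenger gives a new one with probability (9-k)/9, so the expected wait for the (k+1)-th is 9/(9-k).
E[T] = 9/9 + 9/8 + 9/7 + ... + 9/2 + 9/1 = 9·H_{9}.
H_{9} = 2.8290, so E[T] = 25.4607.

25.461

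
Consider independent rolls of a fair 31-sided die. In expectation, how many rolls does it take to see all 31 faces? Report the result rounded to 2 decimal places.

124.84

After k distinct faces have appeared, the next roll gives a new one with probability (31-k)/31, so the expected wait for the (k+1)-th is 31/(31-k).
E[T] = 31/31 + 31/30 + 31/29 + ... + 31/2 + 31/1 = 31·H_{31}.
H_{31} = 4.027, so E[T] = 124.845.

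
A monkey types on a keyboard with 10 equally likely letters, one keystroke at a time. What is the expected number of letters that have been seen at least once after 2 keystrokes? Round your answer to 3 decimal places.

For each letter, P(seen in 2 keystrokes) = 1 - (9/10)^2 = 0.1900.
By linearity of expectation, E[distinct seen] = 10·(1 - (9/10)^2) = 1.9000.

1.900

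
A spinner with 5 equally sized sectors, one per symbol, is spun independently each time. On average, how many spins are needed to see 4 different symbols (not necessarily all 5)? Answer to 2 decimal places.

6.42

With k distinct symbols already seen, the next new one arrives after an expected 5/(5-k) spins.
Sum over k = 0,...,3: E = 5/5 + 5/4 + 5/3 + 5/2 = 6.417.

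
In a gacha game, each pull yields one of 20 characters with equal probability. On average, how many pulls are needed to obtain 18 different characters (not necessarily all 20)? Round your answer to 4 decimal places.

41.9548

With k distinct characters already seen, the next new one arrives after an expected 20/(20-k) pulls.
Sum over k = 0,...,17: E = 20/20 + 20/19 + 20/18 + ... + 20/4 + 20/3 = 41.95479.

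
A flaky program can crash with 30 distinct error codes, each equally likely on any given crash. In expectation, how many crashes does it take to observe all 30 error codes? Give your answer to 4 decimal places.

After k distinct error codes have appeared, the next crash gives a new one with probability (30-k)/30, so the expected wait for the (k+1)-th is 30/(30-k).
E[T] = 30/30 + 30/29 + 30/28 + ... + 30/2 + 30/1 = 30·H_{30}.
H_{30} = 3.99499, so E[T] = 119.84961.

119.8496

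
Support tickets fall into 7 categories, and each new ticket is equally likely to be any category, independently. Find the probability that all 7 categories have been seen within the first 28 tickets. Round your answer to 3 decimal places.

By inclusion–exclusion over which categories are missing,
P(all seen) = Σ_{j=0}^{7} (-1)^j C(7,j)((7-j)/7)^28
= 1.0000 - 0.0935 + 0.0017 - 0.0000 + 0.0000 - 0.0000 + 0.0000 - 0.0000
= 0.9082.

0.908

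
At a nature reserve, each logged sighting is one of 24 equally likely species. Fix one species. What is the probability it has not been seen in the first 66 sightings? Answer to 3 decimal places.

Each sighting misses the fixed species with probability (24-1)/24 = 23/24, independently.
P(still missing after 66) = (23/24)^66 = 0.0603.

0.060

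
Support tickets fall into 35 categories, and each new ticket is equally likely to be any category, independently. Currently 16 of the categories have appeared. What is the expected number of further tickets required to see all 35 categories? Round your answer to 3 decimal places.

With k distinct categories already seen, the next new one takes an expected 35/(35-k) tickets.
Sum over k = 16,...,34: E = 35/19 + 35/18 + 35/17 + ... + 35/2 + 35/1 = 124.1709.

124.171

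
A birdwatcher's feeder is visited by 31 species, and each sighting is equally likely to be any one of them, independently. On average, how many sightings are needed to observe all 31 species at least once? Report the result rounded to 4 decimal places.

124.8446

Split into phases: going from k distinct to k+1 distinct takes on average 31/(31-k) sightings.
E[T] = 31/31 + 31/30 + 31/29 + ... + 31/2 + 31/1 = 31·H_{31}.
H_{31} = 4.02725, so E[T] = 124.84460.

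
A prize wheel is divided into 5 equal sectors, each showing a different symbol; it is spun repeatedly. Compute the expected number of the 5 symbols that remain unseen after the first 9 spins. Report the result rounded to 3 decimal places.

For each symbol, P(unseen after 9) = (4/5)^9 = 0.1342.
By linearity of expectation, E[unseen] = 5·(4/5)^9 = 0.6711.

0.671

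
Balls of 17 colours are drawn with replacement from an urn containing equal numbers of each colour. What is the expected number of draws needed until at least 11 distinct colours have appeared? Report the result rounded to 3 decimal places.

16.822

Going from k to k+1 distinct takes a geometric number of draws with mean 17/(17-k).
Sum over k = 0,...,10: E = 17/17 + 17/16 + 17/15 + ... + 17/8 + 17/7 = 16.8224.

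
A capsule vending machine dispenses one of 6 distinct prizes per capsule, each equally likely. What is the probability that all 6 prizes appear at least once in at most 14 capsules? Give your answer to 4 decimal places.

By inclusion–exclusion over which prizes are missing,
P(all seen) = Σ_{j=0}^{6} (-1)^j C(6,j)((6-j)/6)^14
= 1.00000 - 0.46732 + 0.05138 - 0.00122 + 0.00000 - 0.00000 + 0.00000
= 0.58285.

0.5828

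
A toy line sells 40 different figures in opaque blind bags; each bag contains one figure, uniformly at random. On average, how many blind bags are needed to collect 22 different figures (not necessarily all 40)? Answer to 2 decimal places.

31.34

Going from k to k+1 distinct takes a geometric number of blind bags with mean 40/(40-k).
Sum over k = 0,...,21: E = 40/40 + 40/39 + 40/38 + ... + 40/20 + 40/19 = 31.337.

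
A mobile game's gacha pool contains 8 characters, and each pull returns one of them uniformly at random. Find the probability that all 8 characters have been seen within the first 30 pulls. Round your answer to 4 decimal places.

0.8593

By inclusion–exclusion over which characters are missing,
P(all seen) = Σ_{j=0}^{8} (-1)^j C(8,j)((8-j)/8)^30
= 1.00000 - 0.14566 + 0.00500 - 0.00004 + 0.00000 - 0.00000 + 0.00000 - 0.00000 + 0.00000
= 0.85930.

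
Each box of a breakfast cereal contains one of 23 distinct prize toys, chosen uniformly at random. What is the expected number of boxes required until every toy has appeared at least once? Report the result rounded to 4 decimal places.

85.8887

The wait to go from k to k+1 distinct toys is geometric with mean 23/(23-k).
E[T] = 23/23 + 23/22 + 23/21 + ... + 23/2 + 23/1 = 23·H_{23}.
H_{23} = 3.73429, so E[T] = 85.88870.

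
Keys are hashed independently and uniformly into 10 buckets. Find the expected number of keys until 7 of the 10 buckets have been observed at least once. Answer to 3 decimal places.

With k distinct buckets already seen, the next new one arrives after an expected 10/(10-k) keys.
Sum over k = 0,...,6: E = 10/10 + 10/9 + 10/8 + ... + 10/5 + 10/4 = 10.9563.

10.956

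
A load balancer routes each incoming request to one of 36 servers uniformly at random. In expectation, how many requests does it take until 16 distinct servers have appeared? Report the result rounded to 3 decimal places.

Going from k to k+1 distinct takes a geometric number of requests with mean 36/(36-k).
Sum over k = 0,...,15: E = 36/36 + 36/35 + 36/34 + ... + 36/22 + 36/21 = 20.7655.

20.766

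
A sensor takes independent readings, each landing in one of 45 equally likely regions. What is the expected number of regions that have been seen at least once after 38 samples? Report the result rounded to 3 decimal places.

25.843

For each region, P(seen in 38 samples) = 1 - (44/45)^38 = 0.5743.
By linearity of expectation, E[distinct seen] = 45·(1 - (44/45)^38) = 25.8425.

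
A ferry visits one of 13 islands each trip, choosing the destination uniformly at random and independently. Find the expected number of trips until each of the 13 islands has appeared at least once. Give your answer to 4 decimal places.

After k distinct islands have appeared, the next trip gives a new one with probability (13-k)/13, so the expected wait for the (k+1)-th is 13/(13-k).
E[T] = 13/13 + 13/12 + 13/11 + ... + 13/2 + 13/1 = 13·H_{13}.
H_{13} = 3.18013, so E[T] = 41.34174.

41.3417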